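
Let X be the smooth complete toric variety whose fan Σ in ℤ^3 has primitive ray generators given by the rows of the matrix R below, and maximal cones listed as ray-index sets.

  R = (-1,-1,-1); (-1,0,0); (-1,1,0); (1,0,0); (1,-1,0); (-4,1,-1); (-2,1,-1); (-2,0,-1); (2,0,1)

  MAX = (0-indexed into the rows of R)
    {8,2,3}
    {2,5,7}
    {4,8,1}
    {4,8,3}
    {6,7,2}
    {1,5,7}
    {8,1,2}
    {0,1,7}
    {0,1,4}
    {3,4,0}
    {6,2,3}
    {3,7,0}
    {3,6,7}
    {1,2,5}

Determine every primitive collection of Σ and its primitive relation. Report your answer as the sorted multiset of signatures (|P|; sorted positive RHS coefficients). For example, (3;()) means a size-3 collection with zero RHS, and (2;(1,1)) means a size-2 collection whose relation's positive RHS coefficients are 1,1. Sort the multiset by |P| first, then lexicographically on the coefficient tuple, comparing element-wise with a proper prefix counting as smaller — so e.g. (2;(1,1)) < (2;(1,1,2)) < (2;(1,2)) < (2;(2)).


|primitive collections| = 17. Relations:

  {1,3}:  v_{1} + v_{3} = 0 — sig = (2;())
  {2,4}:  v_{2} + v_{4} = 0 — sig = (2;())
  {7,8}:  v_{7} + v_{8} = 0 — sig = (2;())
  {0,2}:  v_{0} + v_{2} = v_{7} — sig = (2;(1))
  {0,8}:  v_{0} + v_{8} = v_{4} — sig = (2;(1))
  {4,7}:  v_{4} + v_{7} = v_{0} — sig = (2;(1))
  {1,6}:  v_{1} + v_{6} = v_{2} + v_{7} — sig = (2;(1,1))
  {3,5}:  v_{3} + v_{5} = v_{2} + v_{7} — sig = (2;(1,1))
  {4,5}:  v_{4} + v_{5} = v_{1} + v_{7} — sig = (2;(1,1))
  {4,6}:  v_{4} + v_{6} = v_{3} + v_{7} — sig = (2;(1,1))
  {5,8}:  v_{5} + v_{8} = v_{1} + v_{2} — sig = (2;(1,1))
  {6,8}:  v_{6} + v_{8} = v_{2} + v_{3} — sig = (2;(1,1))
  {0,5}:  v_{0} + v_{5} = v_{1} + 2·v_{7} — sig = (2;(1,2))
  {0,6}:  v_{0} + v_{6} = v_{3} + 2·v_{7} — sig = (2;(1,2))
  {5,6}:  v_{5} + v_{6} = 2·v_{2} + 2·v_{7} — sig = (2;(2,2))
  {1,2,7}:  v_{1} + v_{2} + v_{7} = v_{5} — sig = (3;(1))
  {2,3,7}:  v_{2} + v_{3} + v_{7} = v_{6} — sig = (3;(1))

Hence PRS(X_Σ) =
{ (2;()) ×3,  (2;(1)) ×3,  (2;(1,1)) ×6,  (2;(1,2)) ×2,  (2;(2,2)),  (3;(1)) ×2 }


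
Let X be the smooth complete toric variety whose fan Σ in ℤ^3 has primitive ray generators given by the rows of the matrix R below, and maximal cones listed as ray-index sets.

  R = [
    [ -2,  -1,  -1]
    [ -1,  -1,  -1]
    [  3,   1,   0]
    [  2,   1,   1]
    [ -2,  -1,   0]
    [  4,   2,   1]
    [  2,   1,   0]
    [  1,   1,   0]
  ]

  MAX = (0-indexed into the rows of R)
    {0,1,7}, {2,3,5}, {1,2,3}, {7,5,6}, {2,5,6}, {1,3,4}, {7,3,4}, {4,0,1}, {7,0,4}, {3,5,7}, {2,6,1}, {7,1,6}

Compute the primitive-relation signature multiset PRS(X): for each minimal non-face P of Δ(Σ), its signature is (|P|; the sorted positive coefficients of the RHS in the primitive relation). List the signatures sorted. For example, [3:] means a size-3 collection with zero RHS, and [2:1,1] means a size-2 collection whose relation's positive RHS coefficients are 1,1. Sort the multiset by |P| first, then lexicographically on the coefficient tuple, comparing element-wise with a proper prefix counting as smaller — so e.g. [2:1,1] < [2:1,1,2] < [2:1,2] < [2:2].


Primitive collections (12):

  {0,3}:  v_{0} + v_{3} = 0  ⟹  sig = [2:]
  {4,6}:  v_{4} + v_{6} = 0  ⟹  sig = [2:]
  {0,5}:  v_{0} + v_{5} = v_{6}  ⟹  sig = [2:1]
  {1,5}:  v_{1} + v_{5} = v_{2}  ⟹  sig = [2:1]
  {3,6}:  v_{3} + v_{6} = v_{5}  ⟹  sig = [2:1]
  {4,5}:  v_{4} + v_{5} = v_{3}  ⟹  sig = [2:1]
  {0,2}:  v_{0} + v_{2} = v_{1} + v_{6}  ⟹  sig = [2:1,1]
  {0,6}:  v_{0} + v_{6} = v_{1} + v_{7}  ⟹  sig = [2:1,1]
  {2,4}:  v_{2} + v_{4} = v_{1} + v_{3}  ⟹  sig = [2:1,1]
  {2,7}:  v_{2} + v_{7} = 2·v_{6}  ⟹  sig = [2:2]
  {1,3,7}:  v_{1} + v_{3} + v_{7} = v_{6}  ⟹  sig = [3:1]
  {1,4,7}:  v_{1} + v_{4} + v_{7} = v_{0}  ⟹  sig = [3:1]

Sorted signature multiset PRS(X):
    |P|=2: 10 collections, coeffs (), (), (1), (1), (1), (1), (1,1), (1,1), (1,1), (2)
    |P|=3: 2 collections, coeffs (1), (1)


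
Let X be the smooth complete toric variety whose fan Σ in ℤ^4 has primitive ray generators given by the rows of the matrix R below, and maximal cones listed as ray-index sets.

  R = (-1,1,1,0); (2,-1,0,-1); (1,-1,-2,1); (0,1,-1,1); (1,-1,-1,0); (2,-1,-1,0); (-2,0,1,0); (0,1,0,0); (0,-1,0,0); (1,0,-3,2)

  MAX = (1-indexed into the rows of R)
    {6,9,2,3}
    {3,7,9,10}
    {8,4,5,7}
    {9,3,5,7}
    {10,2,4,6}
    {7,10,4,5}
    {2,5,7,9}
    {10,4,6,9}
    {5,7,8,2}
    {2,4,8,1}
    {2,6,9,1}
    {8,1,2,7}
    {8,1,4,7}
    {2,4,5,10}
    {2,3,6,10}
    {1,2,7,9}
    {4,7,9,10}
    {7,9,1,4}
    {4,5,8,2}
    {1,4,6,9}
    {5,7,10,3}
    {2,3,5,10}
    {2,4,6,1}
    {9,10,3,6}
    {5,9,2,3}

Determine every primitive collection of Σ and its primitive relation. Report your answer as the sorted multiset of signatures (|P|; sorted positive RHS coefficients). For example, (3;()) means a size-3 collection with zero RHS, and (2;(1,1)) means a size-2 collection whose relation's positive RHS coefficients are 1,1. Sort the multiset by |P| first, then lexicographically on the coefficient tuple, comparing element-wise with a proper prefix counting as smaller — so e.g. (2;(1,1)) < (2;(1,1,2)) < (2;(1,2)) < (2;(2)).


The 17 primitive collections of Σ (r=10, n=4):

  • {1,5}:  v_{1} + v_{5} = 0 — sig = (2;())
  • {8,9}:  v_{8} + v_{9} = 0 — sig = (2;())
  • {3,4}:  v_{3} + v_{4} = v_{10} — sig = (2;(1))
  • {6,7}:  v_{6} + v_{7} = v_{9} — sig = (2;(1))
  • {1,3}:  v_{1} + v_{3} = v_{4} + v_{9} — sig = (2;(1,1))
  • {3,8}:  v_{3} + v_{8} = v_{4} + v_{5} — sig = (2;(1,1))
  • {5,6}:  v_{5} + v_{6} = v_{2} + v_{3} — sig = (2;(1,1))
  • {6,8}:  v_{6} + v_{8} = v_{2} + v_{4} — sig = (2;(1,1))
  • {1,10}:  v_{1} + v_{10} = 2·v_{4} + v_{9} — sig = (2;(1,2))
  • {8,10}:  v_{8} + v_{10} = 2·v_{4} + v_{5} — sig = (2;(1,2))
  • {2,4,7}:  v_{2} + v_{4} + v_{7} = 0 — sig = (3;())
  • {2,4,9}:  v_{2} + v_{4} + v_{9} = v_{6} — sig = (3;(1))
  • {2,7,10}:  v_{2} + v_{7} + v_{10} = v_{3} — sig = (3;(1))
  • {4,5,9}:  v_{4} + v_{5} + v_{9} = v_{3} — sig = (3;(1))
  • {2,3,7}:  v_{2} + v_{3} + v_{7} = v_{5} + v_{9} — sig = (3;(1,1))
  • {2,9,10}:  v_{2} + v_{9} + v_{10} = v_{3} + v_{6} — sig = (3;(1,1))
  • {5,9,10}:  v_{5} + v_{9} + v_{10} = 2·v_{3} — sig = (3;(2))

Sorted signature multiset PRS(X):
    |P|=2: 10 collections, coeffs (), (), (1), (1), (1,1), (1,1), (1,1), (1,1), (1,2), (1,2)
    |P|=3: 7 collections, coeffs (), (1), (1), (1), (1,1), (1,1), (2)


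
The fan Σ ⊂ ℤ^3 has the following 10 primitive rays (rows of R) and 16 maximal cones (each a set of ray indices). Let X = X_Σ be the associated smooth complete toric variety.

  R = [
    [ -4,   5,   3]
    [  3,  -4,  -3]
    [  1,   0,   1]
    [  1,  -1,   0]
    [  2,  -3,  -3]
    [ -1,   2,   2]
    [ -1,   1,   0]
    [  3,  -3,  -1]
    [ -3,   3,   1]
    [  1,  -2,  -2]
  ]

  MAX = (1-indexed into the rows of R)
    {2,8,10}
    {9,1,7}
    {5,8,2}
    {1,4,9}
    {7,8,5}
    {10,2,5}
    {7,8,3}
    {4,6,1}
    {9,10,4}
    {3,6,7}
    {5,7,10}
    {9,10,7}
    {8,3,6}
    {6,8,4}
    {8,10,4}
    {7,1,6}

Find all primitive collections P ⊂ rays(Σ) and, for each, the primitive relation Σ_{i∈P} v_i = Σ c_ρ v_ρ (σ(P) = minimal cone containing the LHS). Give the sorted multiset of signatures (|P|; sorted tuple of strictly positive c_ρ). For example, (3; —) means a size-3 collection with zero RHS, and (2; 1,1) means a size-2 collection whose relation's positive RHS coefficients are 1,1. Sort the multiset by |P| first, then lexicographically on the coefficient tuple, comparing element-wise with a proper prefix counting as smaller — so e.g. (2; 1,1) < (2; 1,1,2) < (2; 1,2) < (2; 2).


The 24 primitive collections of Σ (r=10, n=3):

  P = {4,7}:  v_{4} + v_{7} = 0 ; sig = (2; —)
  P = {6,10}:  v_{6} + v_{10} = 0 ; sig = (2; —)
  P = {8,9}:  v_{8} + v_{9} = 0 ; sig = (2; —)
  P = {1,2}:  v_{1} + v_{2} = v_{7} ; sig = (2; 1)
  P = {1,8}:  v_{1} + v_{8} = v_{6} ; sig = (2; 1)
  P = {1,10}:  v_{1} + v_{10} = v_{9} ; sig = (2; 1)
  P = {2,7}:  v_{2} + v_{7} = v_{5} ; sig = (2; 1)
  P = {4,5}:  v_{4} + v_{5} = v_{2} ; sig = (2; 1)
  P = {6,9}:  v_{6} + v_{9} = v_{1} ; sig = (2; 1)
  P = {2,4}:  v_{2} + v_{4} = v_{8} + v_{10} ; sig = (2; 1,1)
  P = {2,6}:  v_{2} + v_{6} = v_{7} + v_{8} ; sig = (2; 1,1)
  P = {2,9}:  v_{2} + v_{9} = v_{7} + v_{10} ; sig = (2; 1,1)
  P = {3,4}:  v_{3} + v_{4} = v_{6} + v_{8} ; sig = (2; 1,1)
  P = {3,9}:  v_{3} + v_{9} = v_{6} + v_{7} ; sig = (2; 1,1)
  P = {3,10}:  v_{3} + v_{10} = v_{7} + v_{8} ; sig = (2; 1,1)
  P = {1,3}:  v_{1} + v_{3} = 2·v_{6} + v_{7} ; sig = (2; 1,2)
  P = {5,6}:  v_{5} + v_{6} = 2·v_{7} + v_{8} ; sig = (2; 1,2)
  P = {5,9}:  v_{5} + v_{9} = 2·v_{7} + v_{10} ; sig = (2; 1,2)
  P = {1,5}:  v_{1} + v_{5} = 2·v_{7} ; sig = (2; 2)
  P = {2,3}:  v_{2} + v_{3} = 2·v_{7} + 2·v_{8} ; sig = (2; 2,2)
  P = {3,5}:  v_{3} + v_{5} = 3·v_{7} + 2·v_{8} ; sig = (2; 2,3)
  P = {6,7,8}:  v_{6} + v_{7} + v_{8} = v_{3} ; sig = (3; 1)
  P = {7,8,10}:  v_{7} + v_{8} + v_{10} = v_{2} ; sig = (3; 1)
  P = {5,8,10}:  v_{5} + v_{8} + v_{10} = 2·v_{2} ; sig = (3; 2)

Signatures (|P|; sorted positive RHS coefficients), sorted:
    (2; —)
    (2; —)
    (2; —)
    (2; 1)
    (2; 1)
    (2; 1)
    (2; 1)
    (2; 1)
    (2; 1)
    (2; 1,1)
    (2; 1,1)
    (2; 1,1)
    (2; 1,1)
    (2; 1,1)
    (2; 1,1)
    (2; 1,2)
    (2; 1,2)
    (2; 1,2)
    (2; 2)
    (2; 2,2)
    (2; 2,3)
    (3; 1)
    (3; 1)
    (3; 2)


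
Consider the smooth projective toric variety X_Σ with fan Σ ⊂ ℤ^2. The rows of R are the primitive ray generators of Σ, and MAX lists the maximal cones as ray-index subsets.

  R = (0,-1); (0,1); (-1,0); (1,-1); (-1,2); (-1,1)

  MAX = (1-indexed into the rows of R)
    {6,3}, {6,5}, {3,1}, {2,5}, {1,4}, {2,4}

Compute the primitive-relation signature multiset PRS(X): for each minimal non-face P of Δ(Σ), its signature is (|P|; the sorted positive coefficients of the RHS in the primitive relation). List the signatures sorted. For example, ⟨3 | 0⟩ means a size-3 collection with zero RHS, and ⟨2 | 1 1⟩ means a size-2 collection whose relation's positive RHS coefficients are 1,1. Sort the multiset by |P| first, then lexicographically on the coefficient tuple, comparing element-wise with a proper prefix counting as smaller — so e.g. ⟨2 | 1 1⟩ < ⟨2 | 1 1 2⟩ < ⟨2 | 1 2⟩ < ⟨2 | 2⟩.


Primitive collections (9):

  P = {1,2}:  v_{1} + v_{2} = 0  ⟹  sig = ⟨2 | 0⟩
  P = {4,6}:  v_{4} + v_{6} = 0  ⟹  sig = ⟨2 | 0⟩
  P = {1,5}:  v_{1} + v_{5} = v_{6}  ⟹  sig = ⟨2 | 1⟩
  P = {1,6}:  v_{1} + v_{6} = v_{3}  ⟹  sig = ⟨2 | 1⟩
  P = {2,3}:  v_{2} + v_{3} = v_{6}  ⟹  sig = ⟨2 | 1⟩
  P = {2,6}:  v_{2} + v_{6} = v_{5}  ⟹  sig = ⟨2 | 1⟩
  P = {3,4}:  v_{3} + v_{4} = v_{1}  ⟹  sig = ⟨2 | 1⟩
  P = {4,5}:  v_{4} + v_{5} = v_{2}  ⟹  sig = ⟨2 | 1⟩
  P = {3,5}:  v_{3} + v_{5} = 2·v_{6}  ⟹  sig = ⟨2 | 2⟩

Signatures (|P|; sorted positive RHS coefficients), sorted:
{ ⟨2 | 0⟩ ×2,  ⟨2 | 1⟩ ×6,  ⟨2 | 2⟩ }


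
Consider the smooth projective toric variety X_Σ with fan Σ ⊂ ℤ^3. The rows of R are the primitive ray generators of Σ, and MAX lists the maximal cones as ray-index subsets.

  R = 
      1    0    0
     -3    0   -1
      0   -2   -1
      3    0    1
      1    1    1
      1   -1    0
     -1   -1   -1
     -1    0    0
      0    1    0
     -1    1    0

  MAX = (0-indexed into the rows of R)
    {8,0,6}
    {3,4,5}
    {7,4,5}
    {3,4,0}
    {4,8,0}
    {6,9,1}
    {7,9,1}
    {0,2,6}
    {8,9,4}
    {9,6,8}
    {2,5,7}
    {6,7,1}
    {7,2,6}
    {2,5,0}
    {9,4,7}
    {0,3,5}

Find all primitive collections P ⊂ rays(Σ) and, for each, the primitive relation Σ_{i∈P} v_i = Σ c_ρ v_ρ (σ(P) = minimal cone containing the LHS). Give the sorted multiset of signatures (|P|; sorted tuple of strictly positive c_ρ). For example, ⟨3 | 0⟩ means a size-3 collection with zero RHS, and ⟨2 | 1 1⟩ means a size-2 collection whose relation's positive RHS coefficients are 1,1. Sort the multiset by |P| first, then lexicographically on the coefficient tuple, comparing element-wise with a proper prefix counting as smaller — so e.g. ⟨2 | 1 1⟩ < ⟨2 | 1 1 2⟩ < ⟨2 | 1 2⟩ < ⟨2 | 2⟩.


The 23 primitive collections of Σ (r=10, n=3):

  P = {0,7}:  v_{0} + v_{7} = 0  →  sig = ⟨2 | 0⟩
  P = {1,3}:  v_{1} + v_{3} = 0  →  sig = ⟨2 | 0⟩
  P = {4,6}:  v_{4} + v_{6} = 0  →  sig = ⟨2 | 0⟩
  P = {5,9}:  v_{5} + v_{9} = 0  →  sig = ⟨2 | 0⟩
  P = {0,9}:  v_{0} + v_{9} = v_{8}  →  sig = ⟨2 | 1⟩
  P = {2,4}:  v_{2} + v_{4} = v_{5}  →  sig = ⟨2 | 1⟩
  P = {2,9}:  v_{2} + v_{9} = v_{6}  →  sig = ⟨2 | 1⟩
  P = {5,6}:  v_{5} + v_{6} = v_{2}  →  sig = ⟨2 | 1⟩
  P = {5,8}:  v_{5} + v_{8} = v_{0}  →  sig = ⟨2 | 1⟩
  P = {7,8}:  v_{7} + v_{8} = v_{9}  →  sig = ⟨2 | 1⟩
  P = {0,1}:  v_{0} + v_{1} = v_{6} + v_{9}  →  sig = ⟨2 | 1 1⟩
  P = {1,4}:  v_{1} + v_{4} = v_{7} + v_{9}  →  sig = ⟨2 | 1 1⟩
  P = {1,5}:  v_{1} + v_{5} = v_{6} + v_{7}  →  sig = ⟨2 | 1 1⟩
  P = {2,8}:  v_{2} + v_{8} = v_{0} + v_{6}  →  sig = ⟨2 | 1 1⟩
  P = {3,6}:  v_{3} + v_{6} = v_{0} + v_{5}  →  sig = ⟨2 | 1 1⟩
  P = {3,7}:  v_{3} + v_{7} = v_{4} + v_{5}  →  sig = ⟨2 | 1 1⟩
  P = {3,9}:  v_{3} + v_{9} = v_{0} + v_{4}  →  sig = ⟨2 | 1 1⟩
  P = {1,2}:  v_{1} + v_{2} = 2·v_{6} + v_{7}  →  sig = ⟨2 | 1 2⟩
  P = {1,8}:  v_{1} + v_{8} = v_{6} + 2·v_{9}  →  sig = ⟨2 | 1 2⟩
  P = {2,3}:  v_{2} + v_{3} = v_{0} + 2·v_{5}  →  sig = ⟨2 | 1 2⟩
  P = {3,8}:  v_{3} + v_{8} = 2·v_{0} + v_{4}  →  sig = ⟨2 | 1 2⟩
  P = {0,4,5}:  v_{0} + v_{4} + v_{5} = v_{3}  →  sig = ⟨3 | 1⟩
  P = {6,7,9}:  v_{6} + v_{7} + v_{9} = v_{1}  →  sig = ⟨3 | 1⟩

Signatures (|P|; sorted positive RHS coefficients), sorted:
    |P|=2: 21 collections, coeffs (), (), (), (), (1), (1), (1), (1), (1), (1), (1,1), (1,1), (1,1), (1,1), (1,1), (1,1), (1,1), (1,2), (1,2), (1,2), (1,2)
    |P|=3: 2 collections, coeffs (1), (1)


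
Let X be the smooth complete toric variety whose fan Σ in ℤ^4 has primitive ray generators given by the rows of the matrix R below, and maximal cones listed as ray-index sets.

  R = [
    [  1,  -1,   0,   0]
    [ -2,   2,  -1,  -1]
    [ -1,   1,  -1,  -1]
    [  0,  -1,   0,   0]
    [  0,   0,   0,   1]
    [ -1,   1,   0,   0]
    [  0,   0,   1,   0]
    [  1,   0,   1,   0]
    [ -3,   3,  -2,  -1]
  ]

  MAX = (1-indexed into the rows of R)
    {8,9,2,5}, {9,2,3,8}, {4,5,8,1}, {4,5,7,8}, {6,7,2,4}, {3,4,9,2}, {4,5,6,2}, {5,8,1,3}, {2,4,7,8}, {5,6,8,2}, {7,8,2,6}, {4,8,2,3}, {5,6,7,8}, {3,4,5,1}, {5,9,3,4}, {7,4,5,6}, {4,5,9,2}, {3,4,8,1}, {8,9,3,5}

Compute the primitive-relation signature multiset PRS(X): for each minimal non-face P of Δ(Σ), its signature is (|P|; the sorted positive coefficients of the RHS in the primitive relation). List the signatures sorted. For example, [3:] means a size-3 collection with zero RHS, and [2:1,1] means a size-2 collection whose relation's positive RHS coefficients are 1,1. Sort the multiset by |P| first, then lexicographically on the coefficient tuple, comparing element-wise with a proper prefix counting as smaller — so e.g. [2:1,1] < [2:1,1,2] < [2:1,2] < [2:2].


Minimal non-faces — 14 found among 9 rays, 19 max cones:

  P={1,6}:  v_{1} + v_{6} = 0  ⟹  sig = [2:]
  P={1,2}:  v_{1} + v_{2} = v_{3}  ⟹  sig = [2:1]
  P={3,6}:  v_{3} + v_{6} = v_{2}  ⟹  sig = [2:1]
  P={1,7}:  v_{1} + v_{7} = v_{4} + v_{8}  ⟹  sig = [2:1,1]
  P={7,9}:  v_{7} + v_{9} = v_{2} + v_{6}  ⟹  sig = [2:1,1]
  P={3,7}:  v_{3} + v_{7} = v_{2} + v_{4} + v_{8}  ⟹  sig = [2:1,1,1]
  P={1,9}:  v_{1} + v_{9} = 2·v_{3} + v_{5}  ⟹  sig = [2:1,2]
  P={6,9}:  v_{6} + v_{9} = 2·v_{2} + v_{5}  ⟹  sig = [2:1,2]
  P={2,3,5}:  v_{2} + v_{3} + v_{5} = v_{9}  ⟹  sig = [3:1]
  P={4,6,8}:  v_{4} + v_{6} + v_{8} = v_{7}  ⟹  sig = [3:1]
  P={4,8,9}:  v_{4} + v_{8} + v_{9} = v_{2}  ⟹  sig = [3:1]
  P={2,5,7}:  v_{2} + v_{5} + v_{7} = 2·v_{6}  ⟹  sig = [3:2]
  P={3,4,5,8}:  v_{3} + v_{4} + v_{5} + v_{8} = 0  ⟹  sig = [4:]
  P={2,4,5,8}:  v_{2} + v_{4} + v_{5} + v_{8} = v_{6}  ⟹  sig = [4:1]

Signatures (|P|; sorted positive RHS coefficients), sorted:
    [2:]
    [2:1]
    [2:1]
    [2:1,1]
    [2:1,1]
    [2:1,1,1]
    [2:1,2]
    [2:1,2]
    [3:1]
    [3:1]
    [3:1]
    [3:2]
    [4:]
    [4:1]


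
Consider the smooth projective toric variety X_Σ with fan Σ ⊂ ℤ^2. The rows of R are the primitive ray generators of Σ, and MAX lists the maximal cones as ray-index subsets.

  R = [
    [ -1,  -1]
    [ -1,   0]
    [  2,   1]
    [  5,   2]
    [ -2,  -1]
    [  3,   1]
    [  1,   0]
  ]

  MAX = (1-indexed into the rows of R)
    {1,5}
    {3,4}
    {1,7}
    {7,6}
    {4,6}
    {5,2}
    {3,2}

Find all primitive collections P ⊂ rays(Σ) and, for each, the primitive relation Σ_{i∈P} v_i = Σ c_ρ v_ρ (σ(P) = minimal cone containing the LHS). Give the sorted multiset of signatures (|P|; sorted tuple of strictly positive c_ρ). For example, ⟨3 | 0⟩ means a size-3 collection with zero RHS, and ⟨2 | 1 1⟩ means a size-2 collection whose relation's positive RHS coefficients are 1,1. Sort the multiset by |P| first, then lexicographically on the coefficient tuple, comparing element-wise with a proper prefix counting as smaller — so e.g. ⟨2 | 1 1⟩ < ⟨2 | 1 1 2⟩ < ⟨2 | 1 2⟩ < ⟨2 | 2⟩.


The 14 primitive collections of Σ (r=7, n=2):

  {2,7}:  v_{2} + v_{7} = 0 ; sig = ⟨2 | 0⟩
  {3,5}:  v_{3} + v_{5} = 0 ; sig = ⟨2 | 0⟩
  {1,2}:  v_{1} + v_{2} = v_{5} ; sig = ⟨2 | 1⟩
  {1,3}:  v_{1} + v_{3} = v_{7} ; sig = ⟨2 | 1⟩
  {2,6}:  v_{2} + v_{6} = v_{3} ; sig = ⟨2 | 1⟩
  {3,6}:  v_{3} + v_{6} = v_{4} ; sig = ⟨2 | 1⟩
  {3,7}:  v_{3} + v_{7} = v_{6} ; sig = ⟨2 | 1⟩
  {4,5}:  v_{4} + v_{5} = v_{6} ; sig = ⟨2 | 1⟩
  {5,6}:  v_{5} + v_{6} = v_{7} ; sig = ⟨2 | 1⟩
  {5,7}:  v_{5} + v_{7} = v_{1} ; sig = ⟨2 | 1⟩
  {1,4}:  v_{1} + v_{4} = v_{6} + v_{7} ; sig = ⟨2 | 1 1⟩
  {1,6}:  v_{1} + v_{6} = 2·v_{7} ; sig = ⟨2 | 2⟩
  {2,4}:  v_{2} + v_{4} = 2·v_{3} ; sig = ⟨2 | 2⟩
  {4,7}:  v_{4} + v_{7} = 2·v_{6} ; sig = ⟨2 | 2⟩

Signatures (|P|; sorted positive RHS coefficients), sorted:
    ⟨2 | 0⟩
    ⟨2 | 0⟩
    ⟨2 | 1⟩
    ⟨2 | 1⟩
    ⟨2 | 1⟩
    ⟨2 | 1⟩
    ⟨2 | 1⟩
    ⟨2 | 1⟩
    ⟨2 | 1⟩
    ⟨2 | 1⟩
    ⟨2 | 1 1⟩
    ⟨2 | 2⟩
    ⟨2 | 2⟩
    ⟨2 | 2⟩


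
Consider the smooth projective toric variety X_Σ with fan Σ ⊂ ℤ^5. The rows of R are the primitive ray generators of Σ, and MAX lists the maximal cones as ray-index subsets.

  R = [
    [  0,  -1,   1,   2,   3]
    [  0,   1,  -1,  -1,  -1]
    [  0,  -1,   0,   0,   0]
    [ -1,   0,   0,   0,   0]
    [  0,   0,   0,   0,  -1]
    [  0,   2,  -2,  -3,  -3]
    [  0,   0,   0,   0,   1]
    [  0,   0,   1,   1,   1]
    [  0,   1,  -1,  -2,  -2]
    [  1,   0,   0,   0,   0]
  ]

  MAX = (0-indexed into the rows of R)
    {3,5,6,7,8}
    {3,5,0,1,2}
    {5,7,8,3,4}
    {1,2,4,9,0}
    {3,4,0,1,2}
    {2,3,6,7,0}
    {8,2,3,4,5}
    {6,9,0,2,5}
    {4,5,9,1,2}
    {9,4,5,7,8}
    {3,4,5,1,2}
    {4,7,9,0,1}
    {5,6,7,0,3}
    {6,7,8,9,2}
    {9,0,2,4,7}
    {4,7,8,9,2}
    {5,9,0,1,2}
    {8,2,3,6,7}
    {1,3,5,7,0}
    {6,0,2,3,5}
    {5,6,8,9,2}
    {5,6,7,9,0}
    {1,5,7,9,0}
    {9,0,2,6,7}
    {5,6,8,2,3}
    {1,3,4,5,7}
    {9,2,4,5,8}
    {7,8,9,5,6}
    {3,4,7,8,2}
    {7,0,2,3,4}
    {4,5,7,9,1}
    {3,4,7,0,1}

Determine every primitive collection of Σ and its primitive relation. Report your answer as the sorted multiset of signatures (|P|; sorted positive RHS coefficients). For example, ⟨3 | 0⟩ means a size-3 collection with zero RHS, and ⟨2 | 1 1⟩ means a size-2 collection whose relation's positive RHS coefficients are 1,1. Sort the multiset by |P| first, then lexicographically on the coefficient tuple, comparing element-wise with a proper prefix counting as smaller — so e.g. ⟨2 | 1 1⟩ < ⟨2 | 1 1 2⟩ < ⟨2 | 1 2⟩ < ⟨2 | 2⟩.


8 collections generate NE(X_Σ); each relation:

  • {3,9}:  v_{3} + v_{9} = 0  ⇒ sig = ⟨2 | 0⟩
  • {4,6}:  v_{4} + v_{6} = 0  ⇒ sig = ⟨2 | 0⟩
  • {0,8}:  v_{0} + v_{8} = v_{6}  ⇒ sig = ⟨2 | 1⟩
  • {1,8}:  v_{1} + v_{8} = v_{5}  ⇒ sig = ⟨2 | 1⟩
  • {1,6}:  v_{1} + v_{6} = v_{0} + v_{5}  ⇒ sig = ⟨2 | 1 1⟩
  • {1,2,7}:  v_{1} + v_{2} + v_{7} = 0  ⇒ sig = ⟨3 | 0⟩
  • {0,4,5}:  v_{0} + v_{4} + v_{5} = v_{1}  ⇒ sig = ⟨3 | 1⟩
  • {2,5,7}:  v_{2} + v_{5} + v_{7} = v_{8}  ⇒ sig = ⟨3 | 1⟩

Sorted signature multiset PRS(X):
{ ⟨2 | 0⟩ ×2,  ⟨2 | 1⟩ ×2,  ⟨2 | 1 1⟩,  ⟨3 | 0⟩,  ⟨3 | 1⟩ ×2 }


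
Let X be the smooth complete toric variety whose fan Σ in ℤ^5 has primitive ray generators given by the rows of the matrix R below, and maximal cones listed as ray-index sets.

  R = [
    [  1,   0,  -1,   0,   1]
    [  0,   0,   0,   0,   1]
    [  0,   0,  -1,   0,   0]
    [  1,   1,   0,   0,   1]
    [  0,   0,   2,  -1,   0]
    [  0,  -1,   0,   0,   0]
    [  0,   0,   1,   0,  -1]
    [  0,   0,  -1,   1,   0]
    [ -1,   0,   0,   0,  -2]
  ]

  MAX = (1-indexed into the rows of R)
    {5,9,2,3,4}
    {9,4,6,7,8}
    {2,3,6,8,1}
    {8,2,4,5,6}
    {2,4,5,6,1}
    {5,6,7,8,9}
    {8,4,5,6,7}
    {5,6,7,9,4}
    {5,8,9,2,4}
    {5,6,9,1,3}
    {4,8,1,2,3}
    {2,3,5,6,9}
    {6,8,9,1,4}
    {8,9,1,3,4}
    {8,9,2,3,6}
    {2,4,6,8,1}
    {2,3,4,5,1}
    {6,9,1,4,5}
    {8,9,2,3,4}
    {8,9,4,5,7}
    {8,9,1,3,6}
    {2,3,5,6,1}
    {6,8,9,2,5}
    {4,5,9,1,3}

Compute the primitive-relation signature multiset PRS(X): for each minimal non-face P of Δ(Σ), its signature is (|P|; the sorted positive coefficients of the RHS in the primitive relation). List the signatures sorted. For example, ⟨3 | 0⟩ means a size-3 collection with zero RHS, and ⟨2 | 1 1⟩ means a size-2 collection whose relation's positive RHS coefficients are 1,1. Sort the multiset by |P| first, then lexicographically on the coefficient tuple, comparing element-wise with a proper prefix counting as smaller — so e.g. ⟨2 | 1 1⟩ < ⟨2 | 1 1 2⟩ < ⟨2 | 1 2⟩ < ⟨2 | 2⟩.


9 collections generate NE(X_Σ); each relation:

  P = {2,7}:  v_{2} + v_{7} = v_{5} + v_{8}  ⟹  sig = ⟨2 | 1 1⟩
  P = {3,7}:  v_{3} + v_{7} = v_{4} + v_{6} + v_{9}  ⟹  sig = ⟨2 | 1 1 1⟩
  P = {1,7}:  v_{1} + v_{7} = 2·v_{4} + 2·v_{6} + v_{9}  ⟹  sig = ⟨2 | 1 2 2⟩
  P = {3,5,8}:  v_{3} + v_{5} + v_{8} = 0  ⟹  sig = ⟨3 | 0⟩
  P = {1,2,9}:  v_{1} + v_{2} + v_{9} = v_{3}  ⟹  sig = ⟨3 | 1⟩
  P = {3,4,6}:  v_{3} + v_{4} + v_{6} = v_{1}  ⟹  sig = ⟨3 | 1⟩
  P = {1,5,8}:  v_{1} + v_{5} + v_{8} = v_{4} + v_{6}  ⟹  sig = ⟨3 | 1 1⟩
  P = {2,4,6,9}:  v_{2} + v_{4} + v_{6} + v_{9} = 0  ⟹  sig = ⟨4 | 0⟩
  P = {4,5,6,8,9}:  v_{4} + v_{5} + v_{6} + v_{8} + v_{9} = v_{7}  ⟹  sig = ⟨5 | 1⟩

Sorted signature multiset PRS(X):
{ ⟨2 | 1 1⟩,  ⟨2 | 1 1 1⟩,  ⟨2 | 1 2 2⟩,  ⟨3 | 0⟩,  ⟨3 | 1⟩ ×2,  ⟨3 | 1 1⟩,  ⟨4 | 0⟩,  ⟨5 | 1⟩ }


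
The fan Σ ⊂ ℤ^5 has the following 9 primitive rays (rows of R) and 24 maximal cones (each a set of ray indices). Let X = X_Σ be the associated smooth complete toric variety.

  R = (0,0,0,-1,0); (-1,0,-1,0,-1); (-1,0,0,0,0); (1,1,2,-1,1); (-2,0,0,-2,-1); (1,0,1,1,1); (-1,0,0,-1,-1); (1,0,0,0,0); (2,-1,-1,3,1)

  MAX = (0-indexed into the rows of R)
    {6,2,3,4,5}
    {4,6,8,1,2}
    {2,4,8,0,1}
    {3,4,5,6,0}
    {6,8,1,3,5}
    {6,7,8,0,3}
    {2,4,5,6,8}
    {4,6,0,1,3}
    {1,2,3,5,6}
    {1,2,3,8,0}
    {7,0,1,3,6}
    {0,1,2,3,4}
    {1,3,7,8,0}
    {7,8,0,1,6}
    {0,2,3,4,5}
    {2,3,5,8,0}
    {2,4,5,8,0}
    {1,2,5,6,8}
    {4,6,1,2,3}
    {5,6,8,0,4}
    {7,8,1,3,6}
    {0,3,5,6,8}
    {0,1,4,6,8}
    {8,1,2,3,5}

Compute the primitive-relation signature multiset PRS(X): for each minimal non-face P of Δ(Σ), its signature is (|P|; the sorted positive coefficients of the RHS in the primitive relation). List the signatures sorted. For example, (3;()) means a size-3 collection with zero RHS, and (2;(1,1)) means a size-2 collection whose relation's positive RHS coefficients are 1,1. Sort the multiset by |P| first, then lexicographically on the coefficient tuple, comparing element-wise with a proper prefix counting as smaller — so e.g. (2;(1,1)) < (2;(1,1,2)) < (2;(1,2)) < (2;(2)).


Primitive collections (9):

  {2,7}:  v_{2} + v_{7} = 0 — sig = (2;())
  {4,7}:  v_{4} + v_{7} = v_{0} + v_{6} — sig = (2;(1,1))
  {5,7}:  v_{5} + v_{7} = v_{3} + v_{6} + v_{8} — sig = (2;(1,1,1))
  {0,1,5}:  v_{0} + v_{1} + v_{5} = 0 — sig = (3;())
  {0,2,6}:  v_{0} + v_{2} + v_{6} = v_{4} — sig = (3;(1))
  {1,4,5}:  v_{1} + v_{4} + v_{5} = v_{2} + v_{6} — sig = (3;(1,1))
  {3,4,8}:  v_{3} + v_{4} + v_{8} = v_{0} + v_{5} — sig = (3;(1,1))
  {2,3,6,8}:  v_{2} + v_{3} + v_{6} + v_{8} = v_{5} — sig = (4;(1))
  {0,1,3,6,8}:  v_{0} + v_{1} + v_{3} + v_{6} + v_{8} = v_{7} — sig = (5;(1))

so the primitive-relation signature multiset is
{ (2;()),  (2;(1,1)),  (2;(1,1,1)),  (3;()),  (3;(1)),  (3;(1,1)) ×2,  (4;(1)),  (5;(1)) }


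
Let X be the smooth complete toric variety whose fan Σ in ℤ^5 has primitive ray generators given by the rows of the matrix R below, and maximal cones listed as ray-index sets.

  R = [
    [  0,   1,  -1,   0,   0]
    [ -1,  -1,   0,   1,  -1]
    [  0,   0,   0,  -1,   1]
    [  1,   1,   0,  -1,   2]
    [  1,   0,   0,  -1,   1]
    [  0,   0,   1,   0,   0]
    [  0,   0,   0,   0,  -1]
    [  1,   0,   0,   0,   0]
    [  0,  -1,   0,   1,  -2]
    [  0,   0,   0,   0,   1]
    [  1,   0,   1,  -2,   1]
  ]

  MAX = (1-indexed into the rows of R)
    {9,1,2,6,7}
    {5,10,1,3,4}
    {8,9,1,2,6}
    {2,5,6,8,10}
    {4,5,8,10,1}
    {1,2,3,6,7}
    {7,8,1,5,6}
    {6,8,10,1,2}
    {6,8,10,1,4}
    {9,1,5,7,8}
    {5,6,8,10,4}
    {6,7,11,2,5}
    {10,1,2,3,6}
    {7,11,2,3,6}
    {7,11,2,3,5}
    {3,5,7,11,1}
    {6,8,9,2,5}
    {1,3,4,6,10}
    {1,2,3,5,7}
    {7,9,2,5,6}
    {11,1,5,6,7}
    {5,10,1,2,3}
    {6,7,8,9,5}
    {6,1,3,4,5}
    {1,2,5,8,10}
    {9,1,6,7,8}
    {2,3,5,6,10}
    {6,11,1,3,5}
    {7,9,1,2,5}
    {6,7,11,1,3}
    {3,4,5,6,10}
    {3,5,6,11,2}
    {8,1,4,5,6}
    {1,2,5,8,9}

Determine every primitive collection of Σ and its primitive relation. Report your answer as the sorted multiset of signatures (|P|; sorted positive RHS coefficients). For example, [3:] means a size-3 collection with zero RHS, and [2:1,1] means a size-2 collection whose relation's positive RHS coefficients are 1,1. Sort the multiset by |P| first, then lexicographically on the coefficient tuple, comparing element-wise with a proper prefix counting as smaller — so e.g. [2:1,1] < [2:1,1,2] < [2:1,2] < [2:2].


17 minimal non-faces of Δ(Σ) (on 11 rays):

  • {7,10}:  v_{7} + v_{10} = 0 — sig = [2:]
  • {2,4}:  v_{2} + v_{4} = v_{10} — sig = [2:1]
  • {3,8}:  v_{3} + v_{8} = v_{5} — sig = [2:1]
  • {4,9}:  v_{4} + v_{9} = v_{8} — sig = [2:1]
  • {9,10}:  v_{9} + v_{10} = v_{2} + v_{8} — sig = [2:1,1]
  • {3,9}:  v_{3} + v_{9} = v_{2} + v_{5} + v_{7} — sig = [2:1,1,1]
  • {4,7}:  v_{4} + v_{7} = v_{1} + v_{5} + v_{6} — sig = [2:1,1,1]
  • {10,11}:  v_{10} + v_{11} = v_{3} + v_{5} + v_{6} — sig = [2:1,1,1]
  • {8,11}:  v_{8} + v_{11} = 2·v_{5} + v_{6} + v_{7} — sig = [2:1,1,2]
  • {4,11}:  v_{4} + v_{11} = v_{1} + v_{3} + 2·v_{5} + 2·v_{6} — sig = [2:1,1,2,2]
  • {9,11}:  v_{9} + v_{11} = v_{2} + 2·v_{5} + v_{6} + 2·v_{7} — sig = [2:1,1,2,2]
  • {2,7,8}:  v_{2} + v_{7} + v_{8} = v_{9} — sig = [3:1]
  • {1,2,11}:  v_{1} + v_{2} + v_{11} = v_{3} + v_{7} — sig = [3:1,1]
  • {1,2,5,6}:  v_{1} + v_{2} + v_{5} + v_{6} = 0 — sig = [4:]
  • {1,5,6,10}:  v_{1} + v_{5} + v_{6} + v_{10} = v_{4} — sig = [4:1]
  • {3,5,6,7}:  v_{3} + v_{5} + v_{6} + v_{7} = v_{11} — sig = [4:1]
  • {1,5,6,9}:  v_{1} + v_{5} + v_{6} + v_{9} = v_{7} + v_{8} — sig = [4:1,1]

so the primitive-relation signature multiset is
[[2:], [2:1], [2:1], [2:1], [2:1,1], [2:1,1,1], [2:1,1,1], [2:1,1,1], [2:1,1,2], [2:1,1,2,2], [2:1,1,2,2], [3:1], [3:1,1], [4:], [4:1], [4:1], [4:1,1]]


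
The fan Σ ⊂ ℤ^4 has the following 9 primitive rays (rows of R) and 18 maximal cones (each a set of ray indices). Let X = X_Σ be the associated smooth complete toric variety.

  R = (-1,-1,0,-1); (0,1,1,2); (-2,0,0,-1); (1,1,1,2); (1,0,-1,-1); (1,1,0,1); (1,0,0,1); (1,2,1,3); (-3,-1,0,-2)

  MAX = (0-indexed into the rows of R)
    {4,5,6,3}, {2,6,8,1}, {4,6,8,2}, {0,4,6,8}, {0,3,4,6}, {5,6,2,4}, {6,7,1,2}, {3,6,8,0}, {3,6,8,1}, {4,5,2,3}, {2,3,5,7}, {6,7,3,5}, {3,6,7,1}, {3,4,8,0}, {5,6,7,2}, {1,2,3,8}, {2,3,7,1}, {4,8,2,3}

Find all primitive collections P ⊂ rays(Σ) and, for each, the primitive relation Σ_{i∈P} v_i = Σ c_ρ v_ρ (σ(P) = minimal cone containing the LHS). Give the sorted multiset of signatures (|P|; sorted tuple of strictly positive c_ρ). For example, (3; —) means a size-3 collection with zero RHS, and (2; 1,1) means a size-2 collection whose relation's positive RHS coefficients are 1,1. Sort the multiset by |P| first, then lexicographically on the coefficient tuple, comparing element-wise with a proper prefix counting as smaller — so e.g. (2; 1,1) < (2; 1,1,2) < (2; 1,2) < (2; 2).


11 minimal non-faces of Δ(Σ) (on 9 rays):

  {0,5}:  v_{0} + v_{5} = 0  →  sig = (2; —)
  {0,2}:  v_{0} + v_{2} = v_{8}  →  sig = (2; 1)
  {0,7}:  v_{0} + v_{7} = v_{1}  →  sig = (2; 1)
  {1,4}:  v_{1} + v_{4} = v_{5}  →  sig = (2; 1)
  {1,5}:  v_{1} + v_{5} = v_{7}  →  sig = (2; 1)
  {5,8}:  v_{5} + v_{8} = v_{2}  →  sig = (2; 1)
  {7,8}:  v_{7} + v_{8} = v_{1} + v_{2}  →  sig = (2; 1,1)
  {0,1}:  v_{0} + v_{1} = v_{3} + v_{6} + v_{8}  →  sig = (2; 1,1,1)
  {4,7}:  v_{4} + v_{7} = 2·v_{5}  →  sig = (2; 2)
  {2,3,6}:  v_{2} + v_{3} + v_{6} = v_{1}  →  sig = (3; 1)
  {3,4,6,8}:  v_{3} + v_{4} + v_{6} + v_{8} = 0  →  sig = (4; —)

Signatures (|P|; sorted positive RHS coefficients), sorted:
[(2; —), (2; 1), (2; 1), (2; 1), (2; 1), (2; 1), (2; 1,1), (2; 1,1,1), (2; 2), (3; 1), (4; —)]


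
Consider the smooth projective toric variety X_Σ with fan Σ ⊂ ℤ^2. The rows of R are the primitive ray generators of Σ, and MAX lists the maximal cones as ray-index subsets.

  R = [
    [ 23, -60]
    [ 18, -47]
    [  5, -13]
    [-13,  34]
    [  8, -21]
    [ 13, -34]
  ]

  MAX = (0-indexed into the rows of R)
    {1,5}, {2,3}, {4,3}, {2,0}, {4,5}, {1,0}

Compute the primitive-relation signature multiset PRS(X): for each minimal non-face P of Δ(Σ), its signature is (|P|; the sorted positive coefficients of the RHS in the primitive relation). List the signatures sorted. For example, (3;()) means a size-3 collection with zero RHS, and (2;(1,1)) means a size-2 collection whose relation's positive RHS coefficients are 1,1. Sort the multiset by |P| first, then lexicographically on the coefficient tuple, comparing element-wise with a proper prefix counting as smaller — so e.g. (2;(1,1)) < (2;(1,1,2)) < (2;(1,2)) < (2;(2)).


The 9 primitive collections of Σ (r=6, n=2):

  P = {3,5}:  v_{3} + v_{5} = 0  ⟹  sig = (2;())
  P = {1,2}:  v_{1} + v_{2} = v_{0}  ⟹  sig = (2;(1))
  P = {1,3}:  v_{1} + v_{3} = v_{2}  ⟹  sig = (2;(1))
  P = {2,4}:  v_{2} + v_{4} = v_{5}  ⟹  sig = (2;(1))
  P = {2,5}:  v_{2} + v_{5} = v_{1}  ⟹  sig = (2;(1))
  P = {0,4}:  v_{0} + v_{4} = v_{1} + v_{5}  ⟹  sig = (2;(1,1))
  P = {0,3}:  v_{0} + v_{3} = 2·v_{2}  ⟹  sig = (2;(2))
  P = {0,5}:  v_{0} + v_{5} = 2·v_{1}  ⟹  sig = (2;(2))
  P = {1,4}:  v_{1} + v_{4} = 2·v_{5}  ⟹  sig = (2;(2))

Hence PRS(X_Σ) =
    |P|=2: 9 collections, coeffs (), (1), (1), (1), (1), (1,1), (2), (2), (2)


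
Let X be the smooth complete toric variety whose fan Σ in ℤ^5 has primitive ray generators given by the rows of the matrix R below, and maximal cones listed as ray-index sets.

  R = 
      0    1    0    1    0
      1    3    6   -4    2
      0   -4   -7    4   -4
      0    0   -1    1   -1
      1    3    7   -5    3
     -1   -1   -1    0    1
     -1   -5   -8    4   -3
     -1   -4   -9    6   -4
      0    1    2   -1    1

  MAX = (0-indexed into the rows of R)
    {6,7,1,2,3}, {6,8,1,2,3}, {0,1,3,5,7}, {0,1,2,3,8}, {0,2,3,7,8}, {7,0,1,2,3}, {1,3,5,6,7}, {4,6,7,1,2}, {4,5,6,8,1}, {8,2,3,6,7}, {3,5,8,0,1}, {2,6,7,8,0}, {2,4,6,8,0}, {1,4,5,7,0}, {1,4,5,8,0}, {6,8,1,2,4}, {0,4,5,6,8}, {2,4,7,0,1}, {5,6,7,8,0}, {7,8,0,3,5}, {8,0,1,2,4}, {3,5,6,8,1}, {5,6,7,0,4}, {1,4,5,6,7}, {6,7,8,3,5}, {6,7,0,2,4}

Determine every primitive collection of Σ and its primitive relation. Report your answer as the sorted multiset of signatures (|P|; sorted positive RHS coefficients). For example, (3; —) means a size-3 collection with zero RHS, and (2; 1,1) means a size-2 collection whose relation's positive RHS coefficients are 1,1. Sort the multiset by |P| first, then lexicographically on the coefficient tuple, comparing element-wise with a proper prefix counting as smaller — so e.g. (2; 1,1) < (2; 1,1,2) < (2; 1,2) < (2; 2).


Primitive collections (6):

  {2,5}:  v_{2} + v_{5} = v_{6}  so sig = (2; 1)
  {3,4}:  v_{3} + v_{4} = v_{1}  so sig = (2; 1)
  {4,7,8}:  v_{4} + v_{7} + v_{8} = 0  so sig = (3; —)
  {0,3,6}:  v_{0} + v_{3} + v_{6} = v_{7}  so sig = (3; 1)
  {1,7,8}:  v_{1} + v_{7} + v_{8} = v_{3}  so sig = (3; 1)
  {0,1,6}:  v_{0} + v_{1} + v_{6} = v_{4} + v_{7}  so sig = (3; 1,1)

so the primitive-relation signature multiset is
    (2; 1)
    (2; 1)
    (3; —)
    (3; 1)
    (3; 1)
    (3; 1,1)


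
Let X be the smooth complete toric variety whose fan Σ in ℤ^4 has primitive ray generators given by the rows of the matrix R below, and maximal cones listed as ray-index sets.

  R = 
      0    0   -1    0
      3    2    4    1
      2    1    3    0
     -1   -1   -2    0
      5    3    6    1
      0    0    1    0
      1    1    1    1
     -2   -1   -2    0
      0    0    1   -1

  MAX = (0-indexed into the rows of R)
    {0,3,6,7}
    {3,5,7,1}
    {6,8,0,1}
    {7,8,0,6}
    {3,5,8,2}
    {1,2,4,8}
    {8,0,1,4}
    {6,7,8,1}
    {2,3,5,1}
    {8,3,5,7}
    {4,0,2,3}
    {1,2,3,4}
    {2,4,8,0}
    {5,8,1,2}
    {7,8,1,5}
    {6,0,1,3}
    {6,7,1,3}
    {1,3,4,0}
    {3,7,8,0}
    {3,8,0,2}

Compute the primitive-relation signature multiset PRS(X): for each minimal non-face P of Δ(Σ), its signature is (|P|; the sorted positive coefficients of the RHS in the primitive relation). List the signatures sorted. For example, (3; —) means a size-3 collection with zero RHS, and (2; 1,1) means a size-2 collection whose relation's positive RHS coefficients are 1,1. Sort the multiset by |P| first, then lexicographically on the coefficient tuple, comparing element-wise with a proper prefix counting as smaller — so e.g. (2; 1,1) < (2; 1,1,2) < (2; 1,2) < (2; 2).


Δ(Σ) — 9 vertices, 12 min non-faces:

  {0,5}:  v_{0} + v_{5} = 0 — sig = (2; —)
  {2,6}:  v_{2} + v_{6} = v_{1} — sig = (2; 1)
  {2,7}:  v_{2} + v_{7} = v_{5} — sig = (2; 1)
  {4,7}:  v_{4} + v_{7} = v_{1} — sig = (2; 1)
  {4,5}:  v_{4} + v_{5} = v_{1} + v_{2} — sig = (2; 1,1)
  {5,6}:  v_{5} + v_{6} = v_{1} + v_{7} — sig = (2; 1,1)
  {4,6}:  v_{4} + v_{6} = v_{0} + 2·v_{1} — sig = (2; 1,2)
  {3,6,8}:  v_{3} + v_{6} + v_{8} = 0 — sig = (3; —)
  {0,1,2}:  v_{0} + v_{1} + v_{2} = v_{4} — sig = (3; 1)
  {0,1,7}:  v_{0} + v_{1} + v_{7} = v_{6} — sig = (3; 1)
  {1,3,8}:  v_{1} + v_{3} + v_{8} = v_{2} — sig = (3; 1)
  {3,4,8}:  v_{3} + v_{4} + v_{8} = v_{0} + 2·v_{2} — sig = (3; 1,2)

so the primitive-relation signature multiset is
    (2; —)
    (2; 1)
    (2; 1)
    (2; 1)
    (2; 1,1)
    (2; 1,1)
    (2; 1,2)
    (3; —)
    (3; 1)
    (3; 1)
    (3; 1)
    (3; 1,2)


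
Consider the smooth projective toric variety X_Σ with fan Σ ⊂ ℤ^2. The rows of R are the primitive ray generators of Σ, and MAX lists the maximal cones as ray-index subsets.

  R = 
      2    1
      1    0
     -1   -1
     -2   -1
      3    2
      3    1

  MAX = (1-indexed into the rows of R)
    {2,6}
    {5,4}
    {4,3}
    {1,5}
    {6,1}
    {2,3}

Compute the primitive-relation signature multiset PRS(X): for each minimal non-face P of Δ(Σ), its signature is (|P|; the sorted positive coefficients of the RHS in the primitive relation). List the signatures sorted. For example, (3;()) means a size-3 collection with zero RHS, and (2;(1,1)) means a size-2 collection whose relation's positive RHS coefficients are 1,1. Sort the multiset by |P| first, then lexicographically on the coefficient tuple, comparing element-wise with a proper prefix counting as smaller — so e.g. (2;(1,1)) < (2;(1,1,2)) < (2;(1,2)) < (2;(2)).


Primitive collections (9):

  P={1,4}:  v_{1} + v_{4} = 0 ; sig = (2;())
  P={1,2}:  v_{1} + v_{2} = v_{6} ; sig = (2;(1))
  P={1,3}:  v_{1} + v_{3} = v_{2} ; sig = (2;(1))
  P={2,4}:  v_{2} + v_{4} = v_{3} ; sig = (2;(1))
  P={3,5}:  v_{3} + v_{5} = v_{1} ; sig = (2;(1))
  P={4,6}:  v_{4} + v_{6} = v_{2} ; sig = (2;(1))
  P={2,5}:  v_{2} + v_{5} = 2·v_{1} ; sig = (2;(2))
  P={3,6}:  v_{3} + v_{6} = 2·v_{2} ; sig = (2;(2))
  P={5,6}:  v_{5} + v_{6} = 3·v_{1} ; sig = (2;(3))

Hence PRS(X_Σ) =
[(2;()), (2;(1)), (2;(1)), (2;(1)), (2;(1)), (2;(1)), (2;(2)), (2;(2)), (2;(3))]


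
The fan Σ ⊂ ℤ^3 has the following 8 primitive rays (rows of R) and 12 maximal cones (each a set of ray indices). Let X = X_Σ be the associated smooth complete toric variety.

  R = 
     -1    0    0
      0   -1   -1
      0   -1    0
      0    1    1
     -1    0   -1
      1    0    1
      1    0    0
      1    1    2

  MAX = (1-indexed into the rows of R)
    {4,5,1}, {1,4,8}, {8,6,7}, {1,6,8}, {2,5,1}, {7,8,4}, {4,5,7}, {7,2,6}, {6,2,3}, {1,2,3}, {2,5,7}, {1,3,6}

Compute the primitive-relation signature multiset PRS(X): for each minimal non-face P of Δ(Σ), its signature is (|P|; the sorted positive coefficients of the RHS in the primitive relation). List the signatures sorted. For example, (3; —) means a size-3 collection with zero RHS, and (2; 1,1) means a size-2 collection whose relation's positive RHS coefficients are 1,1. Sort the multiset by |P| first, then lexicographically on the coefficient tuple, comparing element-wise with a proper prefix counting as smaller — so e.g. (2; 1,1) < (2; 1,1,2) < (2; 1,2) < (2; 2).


Δ(Σ) — 8 vertices, 11 min non-faces:

  • {1,7}:  v_{1} + v_{7} = 0 ; sig = (2; —)
  • {2,4}:  v_{2} + v_{4} = 0 ; sig = (2; —)
  • {5,6}:  v_{5} + v_{6} = 0 ; sig = (2; —)
  • {2,8}:  v_{2} + v_{8} = v_{6} ; sig = (2; 1)
  • {4,6}:  v_{4} + v_{6} = v_{8} ; sig = (2; 1)
  • {5,8}:  v_{5} + v_{8} = v_{4} ; sig = (2; 1)
  • {3,4}:  v_{3} + v_{4} = v_{1} + v_{6} ; sig = (2; 1,1)
  • {3,5}:  v_{3} + v_{5} = v_{1} + v_{2} ; sig = (2; 1,1)
  • {3,7}:  v_{3} + v_{7} = v_{2} + v_{6} ; sig = (2; 1,1)
  • {3,8}:  v_{3} + v_{8} = v_{1} + 2·v_{6} ; sig = (2; 1,2)
  • {1,2,6}:  v_{1} + v_{2} + v_{6} = v_{3} ; sig = (3; 1)

Hence PRS(X_Σ) =
    (2; —)
    (2; —)
    (2; —)
    (2; 1)
    (2; 1)
    (2; 1)
    (2; 1,1)
    (2; 1,1)
    (2; 1,1)
    (2; 1,2)
    (3; 1)


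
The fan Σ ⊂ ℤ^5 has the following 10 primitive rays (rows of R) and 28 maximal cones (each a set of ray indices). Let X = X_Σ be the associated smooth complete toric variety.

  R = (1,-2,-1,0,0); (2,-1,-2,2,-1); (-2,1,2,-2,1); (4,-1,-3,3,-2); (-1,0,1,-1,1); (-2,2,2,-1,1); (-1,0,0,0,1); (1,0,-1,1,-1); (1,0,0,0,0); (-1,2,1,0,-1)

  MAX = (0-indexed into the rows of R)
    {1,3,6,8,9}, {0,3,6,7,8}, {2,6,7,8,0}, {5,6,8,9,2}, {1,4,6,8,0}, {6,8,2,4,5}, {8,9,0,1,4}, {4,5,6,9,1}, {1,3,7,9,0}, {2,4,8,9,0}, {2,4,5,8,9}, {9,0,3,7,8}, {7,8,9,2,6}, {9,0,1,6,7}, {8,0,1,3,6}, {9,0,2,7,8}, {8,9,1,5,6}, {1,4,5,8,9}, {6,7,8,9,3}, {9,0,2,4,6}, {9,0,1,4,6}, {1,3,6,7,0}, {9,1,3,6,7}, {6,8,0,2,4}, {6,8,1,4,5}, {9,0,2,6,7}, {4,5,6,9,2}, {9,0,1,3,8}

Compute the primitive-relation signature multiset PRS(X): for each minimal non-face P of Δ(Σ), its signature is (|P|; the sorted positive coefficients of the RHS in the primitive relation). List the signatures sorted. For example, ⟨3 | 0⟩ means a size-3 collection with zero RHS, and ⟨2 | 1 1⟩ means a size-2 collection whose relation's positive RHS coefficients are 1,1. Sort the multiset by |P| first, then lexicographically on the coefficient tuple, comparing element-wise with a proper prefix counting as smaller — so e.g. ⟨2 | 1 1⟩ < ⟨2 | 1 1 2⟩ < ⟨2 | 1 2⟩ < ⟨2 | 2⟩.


|primitive collections| = 11. Relations:

  P = {1,2}:  v_{1} + v_{2} = 0  ⇒ sig = ⟨2 | 0⟩
  P = {4,7}:  v_{4} + v_{7} = 0  ⇒ sig = ⟨2 | 0⟩
  P = {0,5}:  v_{0} + v_{5} = v_{4}  ⇒ sig = ⟨2 | 1⟩
  P = {2,3}:  v_{2} + v_{3} = v_{7} + v_{8}  ⇒ sig = ⟨2 | 1 1⟩
  P = {3,4}:  v_{3} + v_{4} = v_{1} + v_{8}  ⇒ sig = ⟨2 | 1 1⟩
  P = {5,7}:  v_{5} + v_{7} = v_{6} + v_{8} + v_{9}  ⇒ sig = ⟨2 | 1 1 1⟩
  P = {3,5}:  v_{3} + v_{5} = v_{1} + v_{6} + 2·v_{8} + v_{9}  ⇒ sig = ⟨2 | 1 1 1 2⟩
  P = {1,7,8}:  v_{1} + v_{7} + v_{8} = v_{3}  ⇒ sig = ⟨3 | 1⟩
  P = {0,6,8,9}:  v_{0} + v_{6} + v_{8} + v_{9} = 0  ⇒ sig = ⟨4 | 0⟩
  P = {4,6,8,9}:  v_{4} + v_{6} + v_{8} + v_{9} = v_{5}  ⇒ sig = ⟨4 | 1⟩
  P = {0,3,6,9}:  v_{0} + v_{3} + v_{6} + v_{9} = v_{1} + v_{7}  ⇒ sig = ⟨4 | 1 1⟩

Signatures (|P|; sorted positive RHS coefficients), sorted:
{ ⟨2 | 0⟩ ×2,  ⟨2 | 1⟩,  ⟨2 | 1 1⟩ ×2,  ⟨2 | 1 1 1⟩,  ⟨2 | 1 1 1 2⟩,  ⟨3 | 1⟩,  ⟨4 | 0⟩,  ⟨4 | 1⟩,  ⟨4 | 1 1⟩ }
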